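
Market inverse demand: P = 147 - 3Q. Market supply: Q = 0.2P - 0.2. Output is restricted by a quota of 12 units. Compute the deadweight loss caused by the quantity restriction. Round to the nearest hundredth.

156.25

Rewriting supply in inverse form: P = 1 + 5Q.
Unrestricted equilibrium: Q* = (147 - 1)/(3 + 5) = 18.25.
At Q = 12 the demand price is 147 - 3(12) = 111 and the supply price is 1 + 5(12) = 61.
DWL = (1/2)(gap between curves at 12) x (Q* - 12) = (1/2)(50)(6.25) = 156.25.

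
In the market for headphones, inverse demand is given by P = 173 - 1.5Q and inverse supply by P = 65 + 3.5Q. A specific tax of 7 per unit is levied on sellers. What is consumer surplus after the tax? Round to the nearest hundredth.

Without the tax, 173 - 1.5Q = 65 + 3.5Q so Q* = 21.6 and P* = 140.6.
A tax on sellers shifts supply up by 7: 173 - 1.5Q = 65 + 3.5Q + 7, so Q_t = 20.2. Buyers pay P_b = 142.7; sellers receive P_s = P_b - 7 = 135.7.
Consumer surplus is the triangle under demand above P_b: (1/2)(20.2)(173 - 142.7) = 306.03.

306.03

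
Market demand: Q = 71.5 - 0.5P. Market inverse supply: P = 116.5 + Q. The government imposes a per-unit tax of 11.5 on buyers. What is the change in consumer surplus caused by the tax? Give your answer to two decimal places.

Rewriting demand in inverse form: P = 143 - 2Q.
Without the tax, 143 - 2Q = 116.5 + Q so Q* = 8.8333 and P* = 125.3333.
With the tax, buyers' net willingness to pay falls by 11.5: (143 - 11.5) - 2Q = 116.5 + Q, so Q_t = 5. Buyers pay P_b = 133; sellers receive P_s = P_b - 11.5 = 121.5.
Consumers lose the trapezoid between P* and P_b out to Q_t plus the triangle from Q_t to Q*: change in CS = 25 - 78.0278 = -53.0278.

-53.03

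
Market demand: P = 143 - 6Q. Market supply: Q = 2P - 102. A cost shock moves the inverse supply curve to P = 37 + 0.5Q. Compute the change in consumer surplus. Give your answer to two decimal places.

Rewriting supply in inverse form: P = 51 + 0.5Q.
Initial equilibrium: Q_0 = 14.1538, P_0 = 58.0769; CS_0 = (1/2)(14.1538)(84.9231) = 600.9941, PS_0 = (1/2)(14.1538)(7.0769) = 50.0828.
New equilibrium: 143 - 6Q = 37 + 0.5Q gives Q_1 = 16.3077, P_1 = 45.1538; CS_1 = 797.8225, PS_1 = 66.4852.
Change in consumer surplus = 797.8225 - 600.9941 = 196.8284.

196.83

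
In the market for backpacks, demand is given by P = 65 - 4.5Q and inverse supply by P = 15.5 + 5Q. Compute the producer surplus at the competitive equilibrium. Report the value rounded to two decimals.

Equilibrium: 65 - 4.5Q = 15.5 + 5Q, so Q* = 5.2105 and P* = 41.5526.
Producer surplus is the triangle above supply below P*: (1/2)(5.2105)(41.5526 - 15.5) = (1/2)(5.2105)(26.0526) = 67.874.

67.87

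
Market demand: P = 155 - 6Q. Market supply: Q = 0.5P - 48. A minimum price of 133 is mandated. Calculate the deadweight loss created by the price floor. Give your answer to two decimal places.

Rewriting supply in inverse form: P = 96 + 2Q.
Without the control, 155 - 6Q = 96 + 2Q so Q* = 7.375 and P* = 110.75.
At P = 133, buyers demand (155 - 133)/6 = 3.6667 while sellers would supply more, so the quantity traded is 3.6667 at price 133.
At Q = 3.6667 the demand price is 133 and the supply price is 103.3333. Deadweight loss is the triangle between the curves from 3.6667 to 7.375: (1/2)(133 - 103.3333)(7.375 - 3.6667) = 55.0069.

55.01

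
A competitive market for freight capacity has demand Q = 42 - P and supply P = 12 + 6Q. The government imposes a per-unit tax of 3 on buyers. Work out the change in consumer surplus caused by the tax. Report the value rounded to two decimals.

-1.74

Rewriting demand in inverse form: P = 42 - Q.
Pre-tax equilibrium: 42 - Q = 12 + 6Q gives Q* = 4.2857, P* = 37.7143.
A tax on buyers shifts demand down by 3: (42 - 3) - Q = 12 + 6Q, so Q_t = 3.8571. Buyers pay P_b = 38.1429; sellers receive P_s = P_b - 3 = 35.1429.
Consumers lose the trapezoid between P* and P_b out to Q_t plus the triangle from Q_t to Q*: change in CS = 7.4388 - 9.1837 = -1.7449.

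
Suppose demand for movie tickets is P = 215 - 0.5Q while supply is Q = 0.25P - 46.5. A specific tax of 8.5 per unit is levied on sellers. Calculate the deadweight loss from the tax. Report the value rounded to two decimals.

Rewriting supply in inverse form: P = 186 + 4Q.
Without the tax, 215 - 0.5Q = 186 + 4Q so Q* = 6.4444 and P* = 211.7778.
With the tax, sellers need 8.5 more per unit: 215 - 0.5Q = 186 + 4Q + 8.5, so Q_t = 4.5556. Buyers pay P_b = 212.7222; sellers receive P_s = P_b - 8.5 = 204.2222.
The welfare triangle lost has base Q* - Q_t = 1.8889 and height t = 8.5, so DWL = (1/2)(1.8889)(8.5) = 8.0278.

8.03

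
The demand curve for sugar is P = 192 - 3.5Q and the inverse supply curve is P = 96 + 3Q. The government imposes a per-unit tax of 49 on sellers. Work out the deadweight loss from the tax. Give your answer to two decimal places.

184.69

Pre-tax equilibrium: 192 - 3.5Q = 96 + 3Q gives Q* = 14.7692, P* = 140.3077.
With the tax, sellers need 49 more per unit: 192 - 3.5Q = 96 + 3Q + 49, so Q_t = 7.2308. Buyers pay P_b = 166.6923; sellers receive P_s = P_b - 49 = 117.6923.
Deadweight loss is the triangle between the curves from Q_t to Q*: (1/2)(14.7692 - 7.2308)(49) = 184.6923.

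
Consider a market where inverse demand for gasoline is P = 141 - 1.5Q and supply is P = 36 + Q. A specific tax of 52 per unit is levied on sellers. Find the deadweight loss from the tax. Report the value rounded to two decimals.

Pre-tax equilibrium: 141 - 1.5Q = 36 + Q gives Q* = 42, P* = 78.
A tax on sellers shifts supply up by 52: 141 - 1.5Q = 36 + Q + 52, so Q_t = 21.2. Buyers pay P_b = 109.2; sellers receive P_s = P_b - 52 = 57.2.
Deadweight loss is the triangle between the curves from Q_t to Q*: (1/2)(42 - 21.2)(52) = 540.8.

540.80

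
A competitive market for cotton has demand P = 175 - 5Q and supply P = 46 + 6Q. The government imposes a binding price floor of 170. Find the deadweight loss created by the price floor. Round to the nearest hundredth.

Free-market equilibrium: 175 - 5Q = 46 + 6Q gives Q* = 11.7273, P* = 116.3636.
At the floor price 170, quantity demanded is (175 - 170)/5 = 1; demand is the short side, so Q = 1 trades at P = 170.
The lost-trades triangle has base Q* - 1 = 10.7273 and height equal to the gap between the curves at Q = 1, which is 170 - 52 = 118. DWL = (1/2)(10.7273)(118) = 632.9091.

632.91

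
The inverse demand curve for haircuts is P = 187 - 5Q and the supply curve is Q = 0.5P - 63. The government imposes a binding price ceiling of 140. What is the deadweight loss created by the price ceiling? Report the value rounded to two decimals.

Rewriting supply in inverse form: P = 126 + 2Q.
Without the control, 187 - 5Q = 126 + 2Q so Q* = 8.7143 and P* = 143.4286.
At the ceiling price 140, quantity supplied is (140 - 126)/2 = 7; supply is the short side, so Q = 7 trades at P = 140.
The lost-trades triangle has base Q* - 7 = 1.7143 and height equal to the gap between the curves at Q = 7, which is 152 - 140 = 12. DWL = (1/2)(1.7143)(12) = 10.2857.

10.29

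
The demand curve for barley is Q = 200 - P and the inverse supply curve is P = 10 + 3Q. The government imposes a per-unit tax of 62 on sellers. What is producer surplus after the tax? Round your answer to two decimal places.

1536.00

Rewriting demand in inverse form: P = 200 - Q.
Without the tax, 200 - Q = 10 + 3Q so Q* = 47.5 and P* = 152.5.
With the tax, sellers need 62 more per unit: 200 - Q = 10 + 3Q + 62, so Q_t = 32. Buyers pay P_b = 168; sellers receive P_s = P_b - 62 = 106.
PS = (1/2)(Q_t)(P_s - 10) = (1/2)(32)(96) = 1536.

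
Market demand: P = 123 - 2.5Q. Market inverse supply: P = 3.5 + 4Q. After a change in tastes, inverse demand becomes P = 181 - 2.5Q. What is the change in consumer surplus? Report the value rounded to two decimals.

509.64

Initial equilibrium: Q_0 = 18.3846, P_0 = 77.0385; CS_0 = (1/2)(18.3846)(45.9615) = 422.4926, PS_0 = (1/2)(18.3846)(73.5385) = 675.9882.
New equilibrium: 181 - 2.5Q = 3.5 + 4Q gives Q_1 = 27.3077, P_1 = 112.7308; CS_1 = 932.1376, PS_1 = 1491.4201.
Change in consumer surplus = 932.1376 - 422.4926 = 509.645.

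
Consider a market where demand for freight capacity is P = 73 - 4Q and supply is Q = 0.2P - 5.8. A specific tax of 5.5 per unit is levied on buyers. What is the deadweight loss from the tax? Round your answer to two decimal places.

Rewriting supply in inverse form: P = 29 + 5Q.
Without the tax, 73 - 4Q = 29 + 5Q so Q* = 4.8889 and P* = 53.4444.
With the tax, buyers' net willingness to pay falls by 5.5: (73 - 5.5) - 4Q = 29 + 5Q, so Q_t = 4.2778. Buyers pay P_b = 55.8889; sellers receive P_s = P_b - 5.5 = 50.3889.
The welfare triangle lost has base Q* - Q_t = 0.6111 and height t = 5.5, so DWL = (1/2)(0.6111)(5.5) = 1.6806.

1.68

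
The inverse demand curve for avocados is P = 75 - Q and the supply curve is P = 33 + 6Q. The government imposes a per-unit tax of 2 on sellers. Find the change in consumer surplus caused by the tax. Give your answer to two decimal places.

Without the tax, 75 - Q = 33 + 6Q so Q* = 6 and P* = 69.
A tax on sellers shifts supply up by 2: 75 - Q = 33 + 6Q + 2, so Q_t = 5.7143. Buyers pay P_b = 69.2857; sellers receive P_s = P_b - 2 = 67.2857.
Consumers lose the trapezoid between P* and P_b out to Q_t plus the triangle from Q_t to Q*: change in CS = 16.3265 - 18 = -1.6735.

-1.67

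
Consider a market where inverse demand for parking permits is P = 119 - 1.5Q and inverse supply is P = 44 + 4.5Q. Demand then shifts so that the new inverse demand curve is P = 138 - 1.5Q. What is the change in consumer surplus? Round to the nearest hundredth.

Initial equilibrium: Q_0 = 12.5, P_0 = 100.25; CS_0 = (1/2)(12.5)(18.75) = 117.1875, PS_0 = (1/2)(12.5)(56.25) = 351.5625.
New equilibrium: 138 - 1.5Q = 44 + 4.5Q gives Q_1 = 15.6667, P_1 = 114.5; CS_1 = 184.0833, PS_1 = 552.25.
Change in consumer surplus = 184.0833 - 117.1875 = 66.8958.

66.90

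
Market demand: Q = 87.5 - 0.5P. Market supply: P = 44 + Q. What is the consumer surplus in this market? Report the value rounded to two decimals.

1906.78

Rewriting demand in inverse form: P = 175 - 2Q.
Setting demand equal to supply, 131 = 3Q, so Q* = 43.6667 and P* = 87.6667.
Consumer surplus is the triangle under demand above P*: (1/2)(43.6667)(175 - 87.6667) = (1/2)(43.6667)(87.3333) = 1906.7778.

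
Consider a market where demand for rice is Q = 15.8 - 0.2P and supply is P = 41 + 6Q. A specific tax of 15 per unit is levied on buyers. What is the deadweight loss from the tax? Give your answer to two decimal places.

10.23

Rewriting demand in inverse form: P = 79 - 5Q.
Pre-tax equilibrium: 79 - 5Q = 41 + 6Q gives Q* = 3.4545, P* = 61.7273.
With the tax, buyers' net willingness to pay falls by 15: (79 - 15) - 5Q = 41 + 6Q, so Q_t = 2.0909. Buyers pay P_b = 68.5455; sellers receive P_s = P_b - 15 = 53.5455.
The welfare triangle lost has base Q* - Q_t = 1.3636 and height t = 15, so DWL = (1/2)(1.3636)(15) = 10.2273.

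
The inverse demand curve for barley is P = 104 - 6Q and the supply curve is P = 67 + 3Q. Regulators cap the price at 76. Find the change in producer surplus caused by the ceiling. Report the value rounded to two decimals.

Free-market equilibrium: 104 - 6Q = 67 + 3Q gives Q* = 4.1111, P* = 79.3333.
At P = 76, sellers supply (76 - 67)/3 = 3 while buyers want more, so the quantity traded is 3 at price 76.
PS goes from (1/2)(4.1111)(12.3333) = 25.3519 to 13.5 (computed as (76 - 67)(3) - (1/2)(3)(3)^2), a change of -11.8519.

-11.85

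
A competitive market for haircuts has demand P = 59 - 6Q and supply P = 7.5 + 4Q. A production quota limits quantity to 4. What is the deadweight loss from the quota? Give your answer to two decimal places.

6.61

Without the quota, 59 - 6Q = 7.5 + 4Q gives Q* = 5.15.
At Q = 4 the demand price is 59 - 6(4) = 35 and the supply price is 7.5 + 4(4) = 23.5.
Deadweight loss is the triangle between the curves from 4 to 5.15: (1/2)(35 - 23.5)(5.15 - 4) = 6.6125.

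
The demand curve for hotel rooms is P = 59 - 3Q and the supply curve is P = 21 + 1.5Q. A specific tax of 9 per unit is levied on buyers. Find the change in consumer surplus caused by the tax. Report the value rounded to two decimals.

-44.67

Pre-tax equilibrium: 59 - 3Q = 21 + 1.5Q gives Q* = 8.4444, P* = 33.6667.
A tax on buyers shifts demand down by 9: (59 - 9) - 3Q = 21 + 1.5Q, so Q_t = 6.4444. Buyers pay P_b = 39.6667; sellers receive P_s = P_b - 9 = 30.6667.
Consumers lose the trapezoid between P* and P_b out to Q_t plus the triangle from Q_t to Q*: change in CS = 62.2963 - 106.963 = -44.6667.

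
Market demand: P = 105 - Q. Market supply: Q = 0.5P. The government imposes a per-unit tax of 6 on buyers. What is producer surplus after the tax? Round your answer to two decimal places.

Rewriting supply in inverse form: P = 2Q.
Without the tax, 105 - Q = 2Q so Q* = 35 and P* = 70.
With the tax, buyers' net willingness to pay falls by 6: (105 - 6) - Q = 2Q, so Q_t = 33. Buyers pay P_b = 72; sellers receive P_s = P_b - 6 = 66.
PS = (1/2)(Q_t)(P_s - 0) = (1/2)(33)(66) = 1089.

1089.00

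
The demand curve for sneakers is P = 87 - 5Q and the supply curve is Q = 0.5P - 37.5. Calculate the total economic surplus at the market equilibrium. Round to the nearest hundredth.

Rewriting supply in inverse form: P = 75 + 2Q.
Setting demand equal to supply, 12 = 7Q, so Q* = 1.7143 and P* = 78.4286.
Total surplus is the full triangle between the curves from 0 to Q*: (1/2)(1.7143)(87 - 75) = 10.2857.

10.29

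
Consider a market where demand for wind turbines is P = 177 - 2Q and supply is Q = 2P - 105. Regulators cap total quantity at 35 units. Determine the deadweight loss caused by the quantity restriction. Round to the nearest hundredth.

273.80

Rewriting supply in inverse form: P = 52.5 + 0.5Q.
Without the quota, 177 - 2Q = 52.5 + 0.5Q gives Q* = 49.8.
At Q = 35 the demand price is 177 - 2(35) = 107 and the supply price is 52.5 + 0.5(35) = 70.
Deadweight loss is the triangle between the curves from 35 to 49.8: (1/2)(107 - 70)(49.8 - 35) = 273.8.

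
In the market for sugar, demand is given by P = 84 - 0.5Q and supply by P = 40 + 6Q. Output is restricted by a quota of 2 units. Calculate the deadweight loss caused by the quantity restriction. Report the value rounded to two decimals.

Without the quota, 84 - 0.5Q = 40 + 6Q gives Q* = 6.7692.
At Q = 2 the demand price is 84 - 0.5(2) = 83 and the supply price is 40 + 6(2) = 52.
Deadweight loss is the triangle between the curves from 2 to 6.7692: (1/2)(83 - 52)(6.7692 - 2) = 73.9231.

73.92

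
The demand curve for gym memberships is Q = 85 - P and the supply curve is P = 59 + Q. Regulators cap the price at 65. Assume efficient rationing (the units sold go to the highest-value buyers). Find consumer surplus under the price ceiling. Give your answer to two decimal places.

102.00

Rewriting demand in inverse form: P = 85 - Q.
Free-market equilibrium: 85 - Q = 59 + Q gives Q* = 13, P* = 72.
At the ceiling price 65, quantity supplied is (65 - 59)/1 = 6; supply is the short side, so Q = 6 trades at P = 65.
The demand price at Q = 6 is 79. CS is the trapezoid between demand and 65 over [0, 6]: (1/2)[(85 - 65) + (79 - 65)](6) = 102.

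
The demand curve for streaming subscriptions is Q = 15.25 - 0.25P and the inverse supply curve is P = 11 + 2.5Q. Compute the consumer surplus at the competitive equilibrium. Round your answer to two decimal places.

118.34

Rewriting demand in inverse form: P = 61 - 4Q.
Equilibrium: 61 - 4Q = 11 + 2.5Q, so Q* = 7.6923 and P* = 30.2308.
CS is the area between the demand curve and P* from 0 to Q*: (1/2)(7.6923)(30.7692) = 118.3432.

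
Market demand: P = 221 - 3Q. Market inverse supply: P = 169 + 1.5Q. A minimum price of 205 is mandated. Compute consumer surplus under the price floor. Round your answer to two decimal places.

Without the control, 221 - 3Q = 169 + 1.5Q so Q* = 11.5556 and P* = 186.3333.
At the floor price 205, quantity demanded is (221 - 205)/3 = 5.3333; demand is the short side, so Q = 5.3333 trades at P = 205.
CS is the triangle under demand above 205: (1/2)(5.3333)(221 - 205) = 42.6667.

42.67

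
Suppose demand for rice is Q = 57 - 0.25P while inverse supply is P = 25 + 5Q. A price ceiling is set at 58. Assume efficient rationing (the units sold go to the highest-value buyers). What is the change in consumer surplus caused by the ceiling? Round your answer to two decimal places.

Rewriting demand in inverse form: P = 228 - 4Q.
Free-market equilibrium: 228 - 4Q = 25 + 5Q gives Q* = 22.5556, P* = 137.7778.
At P = 58, sellers supply (58 - 25)/5 = 6.6 while buyers want more, so the quantity traded is 6.6 at price 58.
CS goes from (1/2)(22.5556)(90.2222) = 1017.5062 to 1034.88 (computed as (228 - 58)(6.6) - (1/2)(4)(6.6)^2), a change of 17.3738.

17.37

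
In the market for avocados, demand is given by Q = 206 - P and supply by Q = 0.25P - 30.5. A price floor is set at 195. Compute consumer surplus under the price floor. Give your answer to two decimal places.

60.50

Rewriting demand in inverse form: P = 206 - Q.
Rewriting supply in inverse form: P = 122 + 4Q.
Free-market equilibrium: 206 - Q = 122 + 4Q gives Q* = 16.8, P* = 189.2.
At P = 195, buyers demand (206 - 195)/1 = 11 while sellers would supply more, so the quantity traded is 11 at price 195.
CS is the triangle under demand above 195: (1/2)(11)(206 - 195) = 60.5.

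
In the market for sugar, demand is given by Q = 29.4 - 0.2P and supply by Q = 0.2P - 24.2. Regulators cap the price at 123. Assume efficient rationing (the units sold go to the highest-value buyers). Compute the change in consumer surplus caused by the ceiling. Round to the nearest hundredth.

-7.70

Rewriting demand in inverse form: P = 147 - 5Q.
Rewriting supply in inverse form: P = 121 + 5Q.
Free-market equilibrium: 147 - 5Q = 121 + 5Q gives Q* = 2.6, P* = 134.
At P = 123, sellers supply (123 - 121)/5 = 0.4 while buyers want more, so the quantity traded is 0.4 at price 123.
CS goes from (1/2)(2.6)(13) = 16.9 to 9.2 (computed as (147 - 123)(0.4) - (1/2)(5)(0.4)^2), a change of -7.7.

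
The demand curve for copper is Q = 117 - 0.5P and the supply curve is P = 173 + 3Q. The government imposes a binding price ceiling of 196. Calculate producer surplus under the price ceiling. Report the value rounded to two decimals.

Rewriting demand in inverse form: P = 234 - 2Q.
Free-market equilibrium: 234 - 2Q = 173 + 3Q gives Q* = 12.2, P* = 209.6.
At P = 196, sellers supply (196 - 173)/3 = 7.6667 while buyers want more, so the quantity traded is 7.6667 at price 196.
PS is the triangle above supply below 196: (1/2)(7.6667)(196 - 173) = 88.1667.

88.17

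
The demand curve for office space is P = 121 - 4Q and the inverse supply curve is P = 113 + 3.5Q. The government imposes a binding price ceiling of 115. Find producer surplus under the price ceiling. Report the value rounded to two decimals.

Without the control, 121 - 4Q = 113 + 3.5Q so Q* = 1.0667 and P* = 116.7333.
At the ceiling price 115, quantity supplied is (115 - 113)/3.5 = 0.5714; supply is the short side, so Q = 0.5714 trades at P = 115.
PS is the triangle above supply below 115: (1/2)(0.5714)(115 - 113) = 0.5714.

0.57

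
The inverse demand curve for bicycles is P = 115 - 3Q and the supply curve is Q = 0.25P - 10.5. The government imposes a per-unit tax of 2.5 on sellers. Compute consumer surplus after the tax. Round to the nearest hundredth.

152.15

Rewriting supply in inverse form: P = 42 + 4Q.
Without the tax, 115 - 3Q = 42 + 4Q so Q* = 10.4286 and P* = 83.7143.
With the tax, sellers need 2.5 more per unit: 115 - 3Q = 42 + 4Q + 2.5, so Q_t = 10.0714. Buyers pay P_b = 84.7857; sellers receive P_s = P_b - 2.5 = 82.2857.
Consumer surplus is the triangle under demand above P_b: (1/2)(10.0714)(115 - 84.7857) = 152.1505.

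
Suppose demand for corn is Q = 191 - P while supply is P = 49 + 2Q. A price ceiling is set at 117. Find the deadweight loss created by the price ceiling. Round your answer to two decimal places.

266.67

Rewriting demand in inverse form: P = 191 - Q.
Free-market equilibrium: 191 - Q = 49 + 2Q gives Q* = 47.3333, P* = 143.6667.
At the ceiling price 117, quantity supplied is (117 - 49)/2 = 34; supply is the short side, so Q = 34 trades at P = 117.
The lost-trades triangle has base Q* - 34 = 13.3333 and height equal to the gap between the curves at Q = 34, which is 157 - 117 = 40. DWL = (1/2)(13.3333)(40) = 266.6667.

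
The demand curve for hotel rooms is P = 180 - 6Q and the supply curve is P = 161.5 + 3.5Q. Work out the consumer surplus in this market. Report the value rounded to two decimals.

Set 180 - 6Q = 161.5 + 3.5Q, which gives 18.5 = 9.5Q, so Q* = 1.9474 and P* = 180 - 6(1.9474) = 168.3158.
Consumer surplus is the triangle under demand above P*: (1/2)(1.9474)(180 - 168.3158) = (1/2)(1.9474)(11.6842) = 11.3767.

11.38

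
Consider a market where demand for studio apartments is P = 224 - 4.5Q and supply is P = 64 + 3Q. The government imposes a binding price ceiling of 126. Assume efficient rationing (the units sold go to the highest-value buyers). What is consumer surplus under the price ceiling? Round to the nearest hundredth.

Without the control, 224 - 4.5Q = 64 + 3Q so Q* = 21.3333 and P* = 128.
At P = 126, sellers supply (126 - 64)/3 = 20.6667 while buyers want more, so the quantity traded is 20.6667 at price 126.
The demand price at Q = 20.6667 is 131. CS is the trapezoid between demand and 126 over [0, 20.6667]: (1/2)[(224 - 126) + (131 - 126)](20.6667) = 1064.3333.

1064.33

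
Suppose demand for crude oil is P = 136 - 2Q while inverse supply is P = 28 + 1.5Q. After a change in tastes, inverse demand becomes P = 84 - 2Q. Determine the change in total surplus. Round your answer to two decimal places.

Initial equilibrium: Q_0 = 30.8571, P_0 = 74.2857; CS_0 = (1/2)(30.8571)(61.7143) = 952.1633, PS_0 = (1/2)(30.8571)(46.2857) = 714.1224.
New equilibrium: 84 - 2Q = 28 + 1.5Q gives Q_1 = 16, P_1 = 52; CS_1 = 256, PS_1 = 192.
Change in total surplus = (256 + 192) - (952.1633 + 714.1224) = -1218.2857.

-1218.29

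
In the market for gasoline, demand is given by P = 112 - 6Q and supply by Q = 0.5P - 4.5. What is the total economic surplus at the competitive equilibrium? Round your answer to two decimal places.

663.06

Rewriting supply in inverse form: P = 9 + 2Q.
Equilibrium: 112 - 6Q = 9 + 2Q, so Q* = 12.875 and P* = 34.75.
CS = (1/2)(12.875)(77.25) = 497.2969 and PS = (1/2)(12.875)(25.75) = 165.7656, so total surplus = 663.0625.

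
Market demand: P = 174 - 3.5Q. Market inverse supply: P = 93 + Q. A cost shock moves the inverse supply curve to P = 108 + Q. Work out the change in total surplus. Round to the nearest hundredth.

-245.00

Initial equilibrium: Q_0 = 18, P_0 = 111; CS_0 = (1/2)(18)(63) = 567, PS_0 = (1/2)(18)(18) = 162.
New equilibrium: 174 - 3.5Q = 108 + Q gives Q_1 = 14.6667, P_1 = 122.6667; CS_1 = 376.4444, PS_1 = 107.5556.
Change in total surplus = (376.4444 + 107.5556) - (567 + 162) = -245.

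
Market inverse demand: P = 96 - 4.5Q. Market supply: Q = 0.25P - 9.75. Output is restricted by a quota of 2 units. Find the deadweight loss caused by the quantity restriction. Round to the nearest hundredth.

Rewriting supply in inverse form: P = 39 + 4Q.
Without the quota, 96 - 4.5Q = 39 + 4Q gives Q* = 6.7059.
At Q = 2 the demand price is 96 - 4.5(2) = 87 and the supply price is 39 + 4(2) = 47.
Deadweight loss is the triangle between the curves from 2 to 6.7059: (1/2)(87 - 47)(6.7059 - 2) = 94.1176.

94.12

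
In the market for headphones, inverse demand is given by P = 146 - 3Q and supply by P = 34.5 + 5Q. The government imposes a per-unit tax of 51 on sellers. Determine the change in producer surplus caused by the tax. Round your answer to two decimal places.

-342.66

Pre-tax equilibrium: 146 - 3Q = 34.5 + 5Q gives Q* = 13.9375, P* = 104.1875.
A tax on sellers shifts supply up by 51: 146 - 3Q = 34.5 + 5Q + 51, so Q_t = 7.5625. Buyers pay P_b = 123.3125; sellers receive P_s = P_b - 51 = 72.3125.
PS falls from (1/2)(13.9375)(69.6875) = 485.6348 to (1/2)(7.5625)(37.8125) = 142.9785, a change of -342.6562.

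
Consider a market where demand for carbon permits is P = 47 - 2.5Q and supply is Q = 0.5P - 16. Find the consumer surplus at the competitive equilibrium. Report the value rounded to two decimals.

Rewriting supply in inverse form: P = 32 + 2Q.
Equilibrium: 47 - 2.5Q = 32 + 2Q, so Q* = 3.3333 and P* = 38.6667.
CS is the area between the demand curve and P* from 0 to Q*: (1/2)(3.3333)(8.3333) = 13.8889.

13.89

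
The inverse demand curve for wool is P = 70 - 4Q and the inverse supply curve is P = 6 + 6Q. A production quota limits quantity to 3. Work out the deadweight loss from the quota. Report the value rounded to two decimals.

Without the quota, 70 - 4Q = 6 + 6Q gives Q* = 6.4.
At Q = 3 the demand price is 70 - 4(3) = 58 and the supply price is 6 + 6(3) = 24.
Deadweight loss is the triangle between the curves from 3 to 6.4: (1/2)(58 - 24)(6.4 - 3) = 57.8.

57.80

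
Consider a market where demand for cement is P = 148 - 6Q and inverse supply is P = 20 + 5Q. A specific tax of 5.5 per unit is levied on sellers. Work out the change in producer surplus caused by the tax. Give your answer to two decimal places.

Pre-tax equilibrium: 148 - 6Q = 20 + 5Q gives Q* = 11.6364, P* = 78.1818.
A tax on sellers shifts supply up by 5.5: 148 - 6Q = 20 + 5Q + 5.5, so Q_t = 11.1364. Buyers pay P_b = 81.1818; sellers receive P_s = P_b - 5.5 = 75.6818.
Producers lose the trapezoid between P_s and P* out to Q_t plus the triangle from Q_t to Q*: change in PS = 310.0465 - 338.5124 = -28.4659.

-28.47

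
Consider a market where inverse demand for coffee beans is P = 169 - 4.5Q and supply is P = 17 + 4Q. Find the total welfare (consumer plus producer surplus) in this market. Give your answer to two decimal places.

Equilibrium: 169 - 4.5Q = 17 + 4Q, so Q* = 17.8824 and P* = 88.5294.
Total surplus is the full triangle between the curves from 0 to Q*: (1/2)(17.8824)(169 - 17) = 1359.0588.

1359.06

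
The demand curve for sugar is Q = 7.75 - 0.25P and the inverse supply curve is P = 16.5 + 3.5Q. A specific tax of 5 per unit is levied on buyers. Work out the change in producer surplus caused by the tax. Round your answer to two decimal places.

Rewriting demand in inverse form: P = 31 - 4Q.
Pre-tax equilibrium: 31 - 4Q = 16.5 + 3.5Q gives Q* = 1.9333, P* = 23.2667.
With the tax, buyers' net willingness to pay falls by 5: (31 - 5) - 4Q = 16.5 + 3.5Q, so Q_t = 1.2667. Buyers pay P_b = 25.9333; sellers receive P_s = P_b - 5 = 20.9333.
PS falls from (1/2)(1.9333)(6.7667) = 6.5411 to (1/2)(1.2667)(4.4333) = 2.8078, a change of -3.7333.

-3.73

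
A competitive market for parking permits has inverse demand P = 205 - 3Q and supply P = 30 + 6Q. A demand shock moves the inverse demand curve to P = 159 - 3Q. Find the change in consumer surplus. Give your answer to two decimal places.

Initial equilibrium: Q_0 = 19.4444, P_0 = 146.6667; CS_0 = (1/2)(19.4444)(58.3333) = 567.1296, PS_0 = (1/2)(19.4444)(116.6667) = 1134.2593.
New equilibrium: 159 - 3Q = 30 + 6Q gives Q_1 = 14.3333, P_1 = 116; CS_1 = 308.1667, PS_1 = 616.3333.
Change in consumer surplus = 308.1667 - 567.1296 = -258.963.

-258.96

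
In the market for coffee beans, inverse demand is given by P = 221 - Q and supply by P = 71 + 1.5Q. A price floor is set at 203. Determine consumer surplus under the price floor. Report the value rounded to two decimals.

Without the control, 221 - Q = 71 + 1.5Q so Q* = 60 and P* = 161.
At P = 203, buyers demand (221 - 203)/1 = 18 while sellers would supply more, so the quantity traded is 18 at price 203.
CS is the triangle under demand above 203: (1/2)(18)(221 - 203) = 162.

162.00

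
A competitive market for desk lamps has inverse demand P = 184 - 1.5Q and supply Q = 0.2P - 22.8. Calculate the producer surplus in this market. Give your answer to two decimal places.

Rewriting supply in inverse form: P = 114 + 5Q.
Equilibrium: 184 - 1.5Q = 114 + 5Q, so Q* = 10.7692 and P* = 167.8462.
PS is the area between P* and the supply curve from 0 to Q*: (1/2)(10.7692)(53.8462) = 289.9408.

289.94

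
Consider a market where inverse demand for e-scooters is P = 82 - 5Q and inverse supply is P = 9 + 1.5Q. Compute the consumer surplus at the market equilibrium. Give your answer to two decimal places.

315.33

Setting demand equal to supply, 73 = 6.5Q, so Q* = 11.2308 and P* = 25.8462.
Consumer surplus is the triangle under demand above P*: (1/2)(11.2308)(82 - 25.8462) = (1/2)(11.2308)(56.1538) = 315.3254.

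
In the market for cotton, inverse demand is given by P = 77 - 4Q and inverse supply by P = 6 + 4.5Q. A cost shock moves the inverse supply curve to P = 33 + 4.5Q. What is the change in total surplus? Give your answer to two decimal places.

Initial equilibrium: Q_0 = 8.3529, P_0 = 43.5882; CS_0 = (1/2)(8.3529)(33.4118) = 139.5433, PS_0 = (1/2)(8.3529)(37.5882) = 156.9862.
New equilibrium: 77 - 4Q = 33 + 4.5Q gives Q_1 = 5.1765, P_1 = 56.2941; CS_1 = 53.5917, PS_1 = 60.2907.
Change in total surplus = (53.5917 + 60.2907) - (139.5433 + 156.9862) = -182.6471.

-182.65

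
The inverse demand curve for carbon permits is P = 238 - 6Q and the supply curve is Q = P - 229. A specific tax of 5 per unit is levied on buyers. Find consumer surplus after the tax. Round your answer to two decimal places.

0.98

Rewriting supply in inverse form: P = 229 + Q.
Pre-tax equilibrium: 238 - 6Q = 229 + Q gives Q* = 1.2857, P* = 230.2857.
A tax on buyers shifts demand down by 5: (238 - 5) - 6Q = 229 + Q, so Q_t = 0.5714. Buyers pay P_b = 234.5714; sellers receive P_s = P_b - 5 = 229.5714.
CS = (1/2)(Q_t)(238 - P_b) = (1/2)(0.5714)(3.4286) = 0.9796.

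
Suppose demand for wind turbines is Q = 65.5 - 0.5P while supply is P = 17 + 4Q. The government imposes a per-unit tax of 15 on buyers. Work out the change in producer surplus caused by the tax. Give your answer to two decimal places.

Rewriting demand in inverse form: P = 131 - 2Q.
Without the tax, 131 - 2Q = 17 + 4Q so Q* = 19 and P* = 93.
With the tax, buyers' net willingness to pay falls by 15: (131 - 15) - 2Q = 17 + 4Q, so Q_t = 16.5. Buyers pay P_b = 98; sellers receive P_s = P_b - 15 = 83.
Producers lose the trapezoid between P_s and P* out to Q_t plus the triangle from Q_t to Q*: change in PS = 544.5 - 722 = -177.5.

-177.50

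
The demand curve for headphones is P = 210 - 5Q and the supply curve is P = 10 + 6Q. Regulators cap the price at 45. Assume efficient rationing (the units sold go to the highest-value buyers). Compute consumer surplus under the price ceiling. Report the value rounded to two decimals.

877.43

Free-market equilibrium: 210 - 5Q = 10 + 6Q gives Q* = 18.1818, P* = 119.0909.
At P = 45, sellers supply (45 - 10)/6 = 5.8333 while buyers want more, so the quantity traded is 5.8333 at price 45.
The demand price at Q = 5.8333 is 180.8333. CS is the trapezoid between demand and 45 over [0, 5.8333]: (1/2)[(210 - 45) + (180.8333 - 45)](5.8333) = 877.4306.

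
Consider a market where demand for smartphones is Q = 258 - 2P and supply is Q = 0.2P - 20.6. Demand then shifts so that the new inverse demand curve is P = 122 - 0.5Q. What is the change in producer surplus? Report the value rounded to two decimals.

-26.03

Rewriting demand in inverse form: P = 129 - 0.5Q.
Rewriting supply in inverse form: P = 103 + 5Q.
Initial equilibrium: Q_0 = 4.7273, P_0 = 126.6364; CS_0 = (1/2)(4.7273)(2.3636) = 5.5868, PS_0 = (1/2)(4.7273)(23.6364) = 55.8678.
New equilibrium: 122 - 0.5Q = 103 + 5Q gives Q_1 = 3.4545, P_1 = 120.2727; CS_1 = 2.9835, PS_1 = 29.8347.
Change in producer surplus = 29.8347 - 55.8678 = -26.0331.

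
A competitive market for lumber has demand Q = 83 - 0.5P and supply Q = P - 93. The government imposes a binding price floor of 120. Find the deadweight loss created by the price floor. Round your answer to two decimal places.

2.67

Rewriting demand in inverse form: P = 166 - 2Q.
Rewriting supply in inverse form: P = 93 + Q.
Without the control, 166 - 2Q = 93 + Q so Q* = 24.3333 and P* = 117.3333.
At P = 120, buyers demand (166 - 120)/2 = 23 while sellers would supply more, so the quantity traded is 23 at price 120.
At Q = 23 the demand price is 120 and the supply price is 116. Deadweight loss is the triangle between the curves from 23 to 24.3333: (1/2)(120 - 116)(24.3333 - 23) = 2.6667.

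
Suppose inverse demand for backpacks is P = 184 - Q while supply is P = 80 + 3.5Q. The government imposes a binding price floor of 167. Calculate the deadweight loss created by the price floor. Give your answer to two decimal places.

84.03

Without the control, 184 - Q = 80 + 3.5Q so Q* = 23.1111 and P* = 160.8889.
At the floor price 167, quantity demanded is (184 - 167)/1 = 17; demand is the short side, so Q = 17 trades at P = 167.
At Q = 17 the demand price is 167 and the supply price is 139.5. Deadweight loss is the triangle between the curves from 17 to 23.1111: (1/2)(167 - 139.5)(23.1111 - 17) = 84.0278.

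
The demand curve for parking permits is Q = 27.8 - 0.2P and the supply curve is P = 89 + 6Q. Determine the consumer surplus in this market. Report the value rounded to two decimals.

Rewriting demand in inverse form: P = 139 - 5Q.
Setting demand equal to supply, 50 = 11Q, so Q* = 4.5455 and P* = 116.2727.
CS is the area between the demand curve and P* from 0 to Q*: (1/2)(4.5455)(22.7273) = 51.6529.

51.65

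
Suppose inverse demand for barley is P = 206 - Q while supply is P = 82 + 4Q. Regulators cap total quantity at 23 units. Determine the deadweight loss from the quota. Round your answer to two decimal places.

8.10

Unrestricted equilibrium: Q* = (206 - 82)/(1 + 4) = 24.8.
At Q = 23 the demand price is 206 - (23) = 183 and the supply price is 82 + 4(23) = 174.
DWL = (1/2)(gap between curves at 23) x (Q* - 23) = (1/2)(9)(1.8) = 8.1.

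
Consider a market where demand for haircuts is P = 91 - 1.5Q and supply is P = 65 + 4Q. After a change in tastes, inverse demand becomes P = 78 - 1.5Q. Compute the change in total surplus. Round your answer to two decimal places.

-46.09

Initial equilibrium: Q_0 = 4.7273, P_0 = 83.9091; CS_0 = (1/2)(4.7273)(7.0909) = 16.7603, PS_0 = (1/2)(4.7273)(18.9091) = 44.6942.
New equilibrium: 78 - 1.5Q = 65 + 4Q gives Q_1 = 2.3636, P_1 = 74.4545; CS_1 = 4.1901, PS_1 = 11.1736.
Change in total surplus = (4.1901 + 11.1736) - (16.7603 + 44.6942) = -46.0909.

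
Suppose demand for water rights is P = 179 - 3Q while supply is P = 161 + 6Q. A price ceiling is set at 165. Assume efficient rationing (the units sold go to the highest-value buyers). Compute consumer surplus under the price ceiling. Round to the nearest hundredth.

8.67

Without the control, 179 - 3Q = 161 + 6Q so Q* = 2 and P* = 173.
At the ceiling price 165, quantity supplied is (165 - 161)/6 = 0.6667; supply is the short side, so Q = 0.6667 trades at P = 165.
The demand price at Q = 0.6667 is 177. CS is the trapezoid between demand and 165 over [0, 0.6667]: (1/2)[(179 - 165) + (177 - 165)](0.6667) = 8.6667.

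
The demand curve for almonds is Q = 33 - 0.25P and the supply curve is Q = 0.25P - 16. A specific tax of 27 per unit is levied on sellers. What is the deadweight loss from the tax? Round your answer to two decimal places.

Rewriting demand in inverse form: P = 132 - 4Q.
Rewriting supply in inverse form: P = 64 + 4Q.
Without the tax, 132 - 4Q = 64 + 4Q so Q* = 8.5 and P* = 98.
A tax on sellers shifts supply up by 27: 132 - 4Q = 64 + 4Q + 27, so Q_t = 5.125. Buyers pay P_b = 111.5; sellers receive P_s = P_b - 27 = 84.5.
Deadweight loss is the triangle between the curves from Q_t to Q*: (1/2)(8.5 - 5.125)(27) = 45.5625.

45.56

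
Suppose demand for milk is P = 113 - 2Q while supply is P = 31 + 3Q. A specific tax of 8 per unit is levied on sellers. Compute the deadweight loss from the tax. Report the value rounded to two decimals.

6.40

Without the tax, 113 - 2Q = 31 + 3Q so Q* = 16.4 and P* = 80.2.
A tax on sellers shifts supply up by 8: 113 - 2Q = 31 + 3Q + 8, so Q_t = 14.8. Buyers pay P_b = 83.4; sellers receive P_s = P_b - 8 = 75.4.
Deadweight loss is the triangle between the curves from Q_t to Q*: (1/2)(16.4 - 14.8)(8) = 6.4.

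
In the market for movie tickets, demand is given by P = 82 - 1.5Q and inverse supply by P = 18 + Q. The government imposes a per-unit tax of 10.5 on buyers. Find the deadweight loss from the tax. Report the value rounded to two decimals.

22.05

Pre-tax equilibrium: 82 - 1.5Q = 18 + Q gives Q* = 25.6, P* = 43.6.
With the tax, buyers' net willingness to pay falls by 10.5: (82 - 10.5) - 1.5Q = 18 + Q, so Q_t = 21.4. Buyers pay P_b = 49.9; sellers receive P_s = P_b - 10.5 = 39.4.
The welfare triangle lost has base Q* - Q_t = 4.2 and height t = 10.5, so DWL = (1/2)(4.2)(10.5) = 22.05.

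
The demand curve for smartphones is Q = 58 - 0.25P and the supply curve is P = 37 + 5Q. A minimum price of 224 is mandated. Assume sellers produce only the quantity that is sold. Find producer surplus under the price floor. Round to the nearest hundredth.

Rewriting demand in inverse form: P = 232 - 4Q.
Without the control, 232 - 4Q = 37 + 5Q so Q* = 21.6667 and P* = 145.3333.
At the floor price 224, quantity demanded is (232 - 224)/4 = 2; demand is the short side, so Q = 2 trades at P = 224.
The supply price at Q = 2 is 47. PS is the trapezoid between 224 and supply over [0, 2]: (1/2)[(224 - 37) + (224 - 47)](2) = 364.

364.00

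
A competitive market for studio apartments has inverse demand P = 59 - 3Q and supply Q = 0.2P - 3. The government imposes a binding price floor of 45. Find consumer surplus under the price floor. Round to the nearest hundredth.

32.67

Rewriting supply in inverse form: P = 15 + 5Q.
Free-market equilibrium: 59 - 3Q = 15 + 5Q gives Q* = 5.5, P* = 42.5.
At the floor price 45, quantity demanded is (59 - 45)/3 = 4.6667; demand is the short side, so Q = 4.6667 trades at P = 45.
CS is the triangle under demand above 45: (1/2)(4.6667)(59 - 45) = 32.6667.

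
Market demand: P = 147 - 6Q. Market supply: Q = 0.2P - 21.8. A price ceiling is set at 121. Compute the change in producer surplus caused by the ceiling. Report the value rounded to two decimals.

Rewriting supply in inverse form: P = 109 + 5Q.
Free-market equilibrium: 147 - 6Q = 109 + 5Q gives Q* = 3.4545, P* = 126.2727.
At P = 121, sellers supply (121 - 109)/5 = 2.4 while buyers want more, so the quantity traded is 2.4 at price 121.
PS goes from (1/2)(3.4545)(17.2727) = 29.8347 to 14.4 (computed as (121 - 109)(2.4) - (1/2)(5)(2.4)^2), a change of -15.4347.

-15.43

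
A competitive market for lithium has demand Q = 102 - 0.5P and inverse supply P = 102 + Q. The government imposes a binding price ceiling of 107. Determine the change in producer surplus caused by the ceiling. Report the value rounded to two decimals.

-565.50

Rewriting demand in inverse form: P = 204 - 2Q.
Without the control, 204 - 2Q = 102 + Q so Q* = 34 and P* = 136.
At P = 107, sellers supply (107 - 102)/1 = 5 while buyers want more, so the quantity traded is 5 at price 107.
PS goes from (1/2)(34)(34) = 578 to 12.5 (computed as (107 - 102)(5) - (1/2)(1)(5)^2), a change of -565.5.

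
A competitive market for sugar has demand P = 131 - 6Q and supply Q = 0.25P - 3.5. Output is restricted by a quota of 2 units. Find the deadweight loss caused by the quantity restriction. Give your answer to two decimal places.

470.45

Rewriting supply in inverse form: P = 14 + 4Q.
Unrestricted equilibrium: Q* = (131 - 14)/(6 + 4) = 11.7.
At Q = 2 the demand price is 131 - 6(2) = 119 and the supply price is 14 + 4(2) = 22.
Deadweight loss is the triangle between the curves from 2 to 11.7: (1/2)(119 - 22)(11.7 - 2) = 470.45.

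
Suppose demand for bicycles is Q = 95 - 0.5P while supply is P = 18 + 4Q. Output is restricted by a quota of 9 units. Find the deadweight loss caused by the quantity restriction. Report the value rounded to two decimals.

1160.33

Rewriting demand in inverse form: P = 190 - 2Q.
Unrestricted equilibrium: Q* = (190 - 18)/(2 + 4) = 28.6667.
At Q = 9 the demand price is 190 - 2(9) = 172 and the supply price is 18 + 4(9) = 54.
Deadweight loss is the triangle between the curves from 9 to 28.6667: (1/2)(172 - 54)(28.6667 - 9) = 1160.3333.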